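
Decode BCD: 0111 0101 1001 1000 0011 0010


Each 4-bit group → digit:
  0111 → 7
  0101 → 5
  1001 → 9
  1000 → 8
  0011 → 3
  0010 → 2
= 759832


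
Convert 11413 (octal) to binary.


Each octal digit → 3 binary bits:
  1 = 001
  1 = 001
  4 = 100
  1 = 001
  3 = 011
Concatenate: 001 001 100 001 011
= 001001100001011


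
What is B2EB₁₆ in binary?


Each hex digit → 4 binary bits:
  B = 1011
  2 = 0010
  E = 1110
  B = 1011
Concatenate: 1011 0010 1110 1011
= 1011001011101011


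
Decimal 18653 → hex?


Divide by 16 repeatedly:
18653 ÷ 16 = 1165 remainder 13 (D)
1165 ÷ 16 = 72 remainder 13 (D)
72 ÷ 16 = 4 remainder 8 (8)
4 ÷ 16 = 0 remainder 4 (4)
Reading remainders bottom-up:
= 0x48DD


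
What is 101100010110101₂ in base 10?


Positional values:
Bit 0: 1 × 2^0 = 1
Bit 2: 1 × 2^2 = 4
Bit 4: 1 × 2^4 = 16
Bit 5: 1 × 2^5 = 32
Bit 7: 1 × 2^7 = 128
Bit 11: 1 × 2^11 = 2048
Bit 12: 1 × 2^12 = 4096
Bit 14: 1 × 2^14 = 16384
Sum = 1 + 4 + 16 + 32 + 128 + 2048 + 4096 + 16384
= 22709


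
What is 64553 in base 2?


Divide by 2 repeatedly:
64553 ÷ 2 = 32276 remainder 1
32276 ÷ 2 = 16138 remainder 0
16138 ÷ 2 = 8069 remainder 0
8069 ÷ 2 = 4034 remainder 1
4034 ÷ 2 = 2017 remainder 0
2017 ÷ 2 = 1008 remainder 1
1008 ÷ 2 = 504 remainder 0
504 ÷ 2 = 252 remainder 0
252 ÷ 2 = 126 remainder 0
126 ÷ 2 = 63 remainder 0
63 ÷ 2 = 31 remainder 1
31 ÷ 2 = 15 remainder 1
15 ÷ 2 = 7 remainder 1
7 ÷ 2 = 3 remainder 1
3 ÷ 2 = 1 remainder 1
1 ÷ 2 = 0 remainder 1
Reading remainders bottom-up:
= 1111110000101001


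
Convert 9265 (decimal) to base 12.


Divide by 12 repeatedly:
9265 ÷ 12 = 772 remainder 1
772 ÷ 12 = 64 remainder 4
64 ÷ 12 = 5 remainder 4
5 ÷ 12 = 0 remainder 5
Reading remainders bottom-up:
= 5441


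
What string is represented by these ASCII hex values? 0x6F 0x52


Codes (hex): 0x6F 0x52
Per-code ASCII lookup:
  0x6F = 111  (range 97-122: lowercase, 111 - 97 = 14) → 'o'
  0x52 = 82  (range 65-90: uppercase, 82 - 65 = 17) → 'R'
= 'oR'


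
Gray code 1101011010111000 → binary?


Gray code: 1101011010111000
MSB stays the same: 1
Each subsequent bit = prev_binary XOR current_gray:
  B[1] = 1 XOR 1 = 0
  B[2] = 0 XOR 0 = 0
  B[3] = 0 XOR 1 = 1
  B[4] = 1 XOR 0 = 1
  B[5] = 1 XOR 1 = 0
  B[6] = 0 XOR 1 = 1
  B[7] = 1 XOR 0 = 1
  B[8] = 1 XOR 1 = 0
  B[9] = 0 XOR 0 = 0
  B[10] = 0 XOR 1 = 1
  B[11] = 1 XOR 1 = 0
  B[12] = 0 XOR 1 = 1
  B[13] = 1 XOR 0 = 1
  B[14] = 1 XOR 0 = 1
  B[15] = 1 XOR 0 = 1
= 1001101100101111 (39727 decimal)


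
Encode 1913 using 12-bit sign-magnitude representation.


Sign bit: 0 (positive)
Magnitude: 1913 = 11101111001
= 011101111001


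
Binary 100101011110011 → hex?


Group into 4-bit nibbles: 0100101011110011
  0100 = 4
  1010 = A
  1111 = F
  0011 = 3
= 0x4AF3


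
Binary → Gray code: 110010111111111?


Binary: 110010111111111
Gray code: G = B XOR (B >> 1)
B >> 1 = 011001011111111
110010111111111 XOR 011001011111111:
  1 XOR 0 = 1
  1 XOR 1 = 0
  0 XOR 1 = 1
  0 XOR 0 = 0
  1 XOR 0 = 1
  0 XOR 1 = 1
  1 XOR 0 = 1
  1 XOR 1 = 0
  1 XOR 1 = 0
  1 XOR 1 = 0
  1 XOR 1 = 0
  1 XOR 1 = 0
  1 XOR 1 = 0
  1 XOR 1 = 0
  1 XOR 1 = 0
= 101011100000000


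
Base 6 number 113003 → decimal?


Positional values (base 6):
  3 × 6^0 = 3 × 1 = 3
  0 × 6^1 = 0 × 6 = 0
  0 × 6^2 = 0 × 36 = 0
  3 × 6^3 = 3 × 216 = 648
  1 × 6^4 = 1 × 1296 = 1296
  1 × 6^5 = 1 × 7776 = 7776
Sum = 3 + 0 + 0 + 648 + 1296 + 7776
= 9723


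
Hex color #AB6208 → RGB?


Hex: #AB6208
R = AB₁₆ = 171
G = 62₁₆ = 98
B = 08₁₆ = 8
= RGB(171, 98, 8)


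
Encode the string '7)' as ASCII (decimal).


String: '7)'  (2 characters)
Per-character ASCII lookup:
  '7': digits start at 48: '7' = 48 + 7 = 55
  ')': special character: ')' = 41
= 55 41


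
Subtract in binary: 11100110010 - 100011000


Align and subtract column by column (LSB to MSB, borrowing when needed):
  11100110010
- 00100011000
  -----------
  col 0: (0 - 0 borrow-in) - 0 → 0 - 0 = 0, borrow out 0
  col 1: (1 - 0 borrow-in) - 0 → 1 - 0 = 1, borrow out 0
  col 2: (0 - 0 borrow-in) - 0 → 0 - 0 = 0, borrow out 0
  col 3: (0 - 0 borrow-in) - 1 → borrow from next column: (0+2) - 1 = 1, borrow out 1
  col 4: (1 - 1 borrow-in) - 1 → borrow from next column: (0+2) - 1 = 1, borrow out 1
  col 5: (1 - 1 borrow-in) - 0 → 0 - 0 = 0, borrow out 0
  col 6: (0 - 0 borrow-in) - 0 → 0 - 0 = 0, borrow out 0
  col 7: (0 - 0 borrow-in) - 0 → 0 - 0 = 0, borrow out 0
  col 8: (1 - 0 borrow-in) - 1 → 1 - 1 = 0, borrow out 0
  col 9: (1 - 0 borrow-in) - 0 → 1 - 0 = 1, borrow out 0
  col 10: (1 - 0 borrow-in) - 0 → 1 - 0 = 1, borrow out 0
Reading bits MSB→LSB: 11000011010
Strip leading zeros: 11000011010
= 11000011010


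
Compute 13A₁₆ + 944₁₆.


Align and add column by column (LSB to MSB, each column mod 16 with carry):
  013A
+ 0944
  ----
  col 0: A(10) + 4(4) + 0 (carry in) = 14 → E(14), carry out 0
  col 1: 3(3) + 4(4) + 0 (carry in) = 7 → 7(7), carry out 0
  col 2: 1(1) + 9(9) + 0 (carry in) = 10 → A(10), carry out 0
  col 3: 0(0) + 0(0) + 0 (carry in) = 0 → 0(0), carry out 0
Reading digits MSB→LSB: 0A7E
Strip leading zeros: A7E
= 0xA7E


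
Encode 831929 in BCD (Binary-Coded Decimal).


Each digit → 4-bit binary:
  8 → 1000
  3 → 0011
  1 → 0001
  9 → 1001
  2 → 0010
  9 → 1001
= 1000 0011 0001 1001 0010 1001


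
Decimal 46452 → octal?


Divide by 8 repeatedly:
46452 ÷ 8 = 5806 remainder 4
5806 ÷ 8 = 725 remainder 6
725 ÷ 8 = 90 remainder 5
90 ÷ 8 = 11 remainder 2
11 ÷ 8 = 1 remainder 3
1 ÷ 8 = 0 remainder 1
Reading remainders bottom-up:
= 0o132564


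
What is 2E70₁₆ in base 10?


Positional values:
Position 0: 0 × 16^0 = 0 × 1 = 0
Position 1: 7 × 16^1 = 7 × 16 = 112
Position 2: E × 16^2 = 14 × 256 = 3584
Position 3: 2 × 16^3 = 2 × 4096 = 8192
Sum = 0 + 112 + 3584 + 8192
= 11888


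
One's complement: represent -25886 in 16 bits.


Original: 0110010100011110
Invert all bits:
  bit 0: 0 → 1
  bit 1: 1 → 0
  bit 2: 1 → 0
  bit 3: 0 → 1
  bit 4: 0 → 1
  bit 5: 1 → 0
  bit 6: 0 → 1
  bit 7: 1 → 0
  bit 8: 0 → 1
  bit 9: 0 → 1
  bit 10: 0 → 1
  bit 11: 1 → 0
  bit 12: 1 → 0
  bit 13: 1 → 0
  bit 14: 1 → 0
  bit 15: 0 → 1
= 1001101011100001


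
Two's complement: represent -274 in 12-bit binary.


Original: 000100010010
Step 1 - Invert all bits: 111011101101
Step 2 - Add 1: 111011101101 + 1
= 111011101110 (represents -274)


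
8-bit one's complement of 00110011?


Original: 00110011
Invert all bits:
  bit 0: 0 → 1
  bit 1: 0 → 1
  bit 2: 1 → 0
  bit 3: 1 → 0
  bit 4: 0 → 1
  bit 5: 0 → 1
  bit 6: 1 → 0
  bit 7: 1 → 0
= 11001100


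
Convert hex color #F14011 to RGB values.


Hex: #F14011
R = F1₁₆ = 241
G = 40₁₆ = 64
B = 11₁₆ = 17
= RGB(241, 64, 17)


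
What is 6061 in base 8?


Divide by 8 repeatedly:
6061 ÷ 8 = 757 remainder 5
757 ÷ 8 = 94 remainder 5
94 ÷ 8 = 11 remainder 6
11 ÷ 8 = 1 remainder 3
1 ÷ 8 = 0 remainder 1
Reading remainders bottom-up:
= 0o13655


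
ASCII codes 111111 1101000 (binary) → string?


Codes (binary): 111111 1101000
Per-code ASCII lookup:
  111111 = 63  (special character) → '?'
  1101000 = 104  (range 97-122: lowercase, 104 - 97 = 7) → 'h'
= '?h'


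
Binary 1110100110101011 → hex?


Group into 4-bit nibbles: 1110100110101011
  1110 = E
  1001 = 9
  1010 = A
  1011 = B
= 0xE9AB


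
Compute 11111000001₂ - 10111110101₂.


Align and subtract column by column (LSB to MSB, borrowing when needed):
  11111000001
- 10111110101
  -----------
  col 0: (1 - 0 borrow-in) - 1 → 1 - 1 = 0, borrow out 0
  col 1: (0 - 0 borrow-in) - 0 → 0 - 0 = 0, borrow out 0
  col 2: (0 - 0 borrow-in) - 1 → borrow from next column: (0+2) - 1 = 1, borrow out 1
  col 3: (0 - 1 borrow-in) - 0 → borrow from next column: (-1+2) - 0 = 1, borrow out 1
  col 4: (0 - 1 borrow-in) - 1 → borrow from next column: (-1+2) - 1 = 0, borrow out 1
  col 5: (0 - 1 borrow-in) - 1 → borrow from next column: (-1+2) - 1 = 0, borrow out 1
  col 6: (1 - 1 borrow-in) - 1 → borrow from next column: (0+2) - 1 = 1, borrow out 1
  col 7: (1 - 1 borrow-in) - 1 → borrow from next column: (0+2) - 1 = 1, borrow out 1
  col 8: (1 - 1 borrow-in) - 1 → borrow from next column: (0+2) - 1 = 1, borrow out 1
  col 9: (1 - 1 borrow-in) - 0 → 0 - 0 = 0, borrow out 0
  col 10: (1 - 0 borrow-in) - 1 → 1 - 1 = 0, borrow out 0
Reading bits MSB→LSB: 00111001100
Strip leading zeros: 111001100
= 111001100


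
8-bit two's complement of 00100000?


Original: 00100000
Step 1 - Invert all bits: 11011111
Step 2 - Add 1: 11011111 + 1
= 11100000 (represents -32)


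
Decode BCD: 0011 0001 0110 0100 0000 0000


Each 4-bit group → digit:
  0011 → 3
  0001 → 1
  0110 → 6
  0100 → 4
  0000 → 0
  0000 → 0
= 316400


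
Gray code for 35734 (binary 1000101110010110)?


Binary: 1000101110010110
Gray code: G = B XOR (B >> 1)
B >> 1 = 0100010111001011
1000101110010110 XOR 0100010111001011:
  1 XOR 0 = 1
  0 XOR 1 = 1
  0 XOR 0 = 0
  0 XOR 0 = 0
  1 XOR 0 = 1
  0 XOR 1 = 1
  1 XOR 0 = 1
  1 XOR 1 = 0
  1 XOR 1 = 0
  0 XOR 1 = 1
  0 XOR 0 = 0
  1 XOR 0 = 1
  0 XOR 1 = 1
  1 XOR 0 = 1
  1 XOR 1 = 0
  0 XOR 1 = 1
= 1100111001011101


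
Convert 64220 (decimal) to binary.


Divide by 2 repeatedly:
64220 ÷ 2 = 32110 remainder 0
32110 ÷ 2 = 16055 remainder 0
16055 ÷ 2 = 8027 remainder 1
8027 ÷ 2 = 4013 remainder 1
4013 ÷ 2 = 2006 remainder 1
2006 ÷ 2 = 1003 remainder 0
1003 ÷ 2 = 501 remainder 1
501 ÷ 2 = 250 remainder 1
250 ÷ 2 = 125 remainder 0
125 ÷ 2 = 62 remainder 1
62 ÷ 2 = 31 remainder 0
31 ÷ 2 = 15 remainder 1
15 ÷ 2 = 7 remainder 1
7 ÷ 2 = 3 remainder 1
3 ÷ 2 = 1 remainder 1
1 ÷ 2 = 0 remainder 1
Reading remainders bottom-up:
= 1111101011011100


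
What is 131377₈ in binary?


Each octal digit → 3 binary bits:
  1 = 001
  3 = 011
  1 = 001
  3 = 011
  7 = 111
  7 = 111
Concatenate: 001 011 001 011 111 111
= 001011001011111111


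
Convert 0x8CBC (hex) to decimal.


Positional values:
Position 0: C × 16^0 = 12 × 1 = 12
Position 1: B × 16^1 = 11 × 16 = 176
Position 2: C × 16^2 = 12 × 256 = 3072
Position 3: 8 × 16^3 = 8 × 4096 = 32768
Sum = 12 + 176 + 3072 + 32768
= 36028


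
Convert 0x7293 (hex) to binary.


Each hex digit → 4 binary bits:
  7 = 0111
  2 = 0010
  9 = 1001
  3 = 0011
Concatenate: 0111 0010 1001 0011
= 0111001010010011


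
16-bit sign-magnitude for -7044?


Sign bit: 1 (negative)
Magnitude: 7044 = 001101110000100
= 1001101110000100


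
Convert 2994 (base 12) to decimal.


Positional values (base 12):
  4 × 12^0 = 4 × 1 = 4
  9 × 12^1 = 9 × 12 = 108
  9 × 12^2 = 9 × 144 = 1296
  2 × 12^3 = 2 × 1728 = 3456
Sum = 4 + 108 + 1296 + 3456
= 4864


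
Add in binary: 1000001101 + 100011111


Align and add column by column (LSB to MSB, carry propagating):
  01000001101
+ 00100011111
  -----------
  col 0: 1 + 1 + 0 (carry in) = 2 → bit 0, carry out 1
  col 1: 0 + 1 + 1 (carry in) = 2 → bit 0, carry out 1
  col 2: 1 + 1 + 1 (carry in) = 3 → bit 1, carry out 1
  col 3: 1 + 1 + 1 (carry in) = 3 → bit 1, carry out 1
  col 4: 0 + 1 + 1 (carry in) = 2 → bit 0, carry out 1
  col 5: 0 + 0 + 1 (carry in) = 1 → bit 1, carry out 0
  col 6: 0 + 0 + 0 (carry in) = 0 → bit 0, carry out 0
  col 7: 0 + 0 + 0 (carry in) = 0 → bit 0, carry out 0
  col 8: 0 + 1 + 0 (carry in) = 1 → bit 1, carry out 0
  col 9: 1 + 0 + 0 (carry in) = 1 → bit 1, carry out 0
  col 10: 0 + 0 + 0 (carry in) = 0 → bit 0, carry out 0
Reading bits MSB→LSB: 01100101100
Strip leading zeros: 1100101100
= 1100101100


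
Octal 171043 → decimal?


Positional values:
Position 0: 3 × 8^0 = 3
Position 1: 4 × 8^1 = 32
Position 2: 0 × 8^2 = 0
Position 3: 1 × 8^3 = 512
Position 4: 7 × 8^4 = 28672
Position 5: 1 × 8^5 = 32768
Sum = 3 + 32 + 0 + 512 + 28672 + 32768
= 61987


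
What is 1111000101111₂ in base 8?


Group into 3-bit groups: 001111000101111
  001 = 1
  111 = 7
  000 = 0
  101 = 5
  111 = 7
= 0o17057


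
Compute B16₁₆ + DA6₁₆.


Align and add column by column (LSB to MSB, each column mod 16 with carry):
  0B16
+ 0DA6
  ----
  col 0: 6(6) + 6(6) + 0 (carry in) = 12 → C(12), carry out 0
  col 1: 1(1) + A(10) + 0 (carry in) = 11 → B(11), carry out 0
  col 2: B(11) + D(13) + 0 (carry in) = 24 → 8(8), carry out 1
  col 3: 0(0) + 0(0) + 1 (carry in) = 1 → 1(1), carry out 0
Reading digits MSB→LSB: 18BC
Strip leading zeros: 18BC
= 0x18BC


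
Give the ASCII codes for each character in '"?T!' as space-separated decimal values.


String: '"?T!'  (4 characters)
Per-character ASCII lookup:
  '"': special character: '"' = 34
  '?': special character: '?' = 63
  'T': uppercase starts at 65: 'T' = 65 + 19 = 84
  '!': special character: '!' = 33
= 34 63 84 33


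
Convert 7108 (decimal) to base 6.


Divide by 6 repeatedly:
7108 ÷ 6 = 1184 remainder 4
1184 ÷ 6 = 197 remainder 2
197 ÷ 6 = 32 remainder 5
32 ÷ 6 = 5 remainder 2
5 ÷ 6 = 0 remainder 5
Reading remainders bottom-up:
= 52524


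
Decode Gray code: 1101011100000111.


Gray code: 1101011100000111
MSB stays the same: 1
Each subsequent bit = prev_binary XOR current_gray:
  B[1] = 1 XOR 1 = 0
  B[2] = 0 XOR 0 = 0
  B[3] = 0 XOR 1 = 1
  B[4] = 1 XOR 0 = 1
  B[5] = 1 XOR 1 = 0
  B[6] = 0 XOR 1 = 1
  B[7] = 1 XOR 1 = 0
  B[8] = 0 XOR 0 = 0
  B[9] = 0 XOR 0 = 0
  B[10] = 0 XOR 0 = 0
  B[11] = 0 XOR 0 = 0
  B[12] = 0 XOR 0 = 0
  B[13] = 0 XOR 1 = 1
  B[14] = 1 XOR 1 = 0
  B[15] = 0 XOR 1 = 1
= 1001101000000101 (39429 decimal)


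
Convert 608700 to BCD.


Each digit → 4-bit binary:
  6 → 0110
  0 → 0000
  8 → 1000
  7 → 0111
  0 → 0000
  0 → 0000
= 0110 0000 1000 0111 0000 0000


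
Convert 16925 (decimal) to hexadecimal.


Divide by 16 repeatedly:
16925 ÷ 16 = 1057 remainder 13 (D)
1057 ÷ 16 = 66 remainder 1 (1)
66 ÷ 16 = 4 remainder 2 (2)
4 ÷ 16 = 0 remainder 4 (4)
Reading remainders bottom-up:
= 0x421D


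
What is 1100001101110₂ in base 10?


Positional values:
Bit 1: 1 × 2^1 = 2
Bit 2: 1 × 2^2 = 4
Bit 3: 1 × 2^3 = 8
Bit 5: 1 × 2^5 = 32
Bit 6: 1 × 2^6 = 64
Bit 11: 1 × 2^11 = 2048
Bit 12: 1 × 2^12 = 4096
Sum = 2 + 4 + 8 + 32 + 64 + 2048 + 4096
= 6254


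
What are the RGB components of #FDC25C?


Hex: #FDC25C
R = FD₁₆ = 253
G = C2₁₆ = 194
B = 5C₁₆ = 92
= RGB(253, 194, 92)


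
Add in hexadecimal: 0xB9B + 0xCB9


Align and add column by column (LSB to MSB, each column mod 16 with carry):
  0B9B
+ 0CB9
  ----
  col 0: B(11) + 9(9) + 0 (carry in) = 20 → 4(4), carry out 1
  col 1: 9(9) + B(11) + 1 (carry in) = 21 → 5(5), carry out 1
  col 2: B(11) + C(12) + 1 (carry in) = 24 → 8(8), carry out 1
  col 3: 0(0) + 0(0) + 1 (carry in) = 1 → 1(1), carry out 0
Reading digits MSB→LSB: 1854
Strip leading zeros: 1854
= 0x1854


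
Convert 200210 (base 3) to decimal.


Positional values (base 3):
  0 × 3^0 = 0 × 1 = 0
  1 × 3^1 = 1 × 3 = 3
  2 × 3^2 = 2 × 9 = 18
  0 × 3^3 = 0 × 27 = 0
  0 × 3^4 = 0 × 81 = 0
  2 × 3^5 = 2 × 243 = 486
Sum = 0 + 3 + 18 + 0 + 0 + 486
= 507


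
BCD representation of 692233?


Each digit → 4-bit binary:
  6 → 0110
  9 → 1001
  2 → 0010
  2 → 0010
  3 → 0011
  3 → 0011
= 0110 1001 0010 0010 0011 0011


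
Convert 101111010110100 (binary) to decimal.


Positional values:
Bit 2: 1 × 2^2 = 4
Bit 4: 1 × 2^4 = 16
Bit 5: 1 × 2^5 = 32
Bit 7: 1 × 2^7 = 128
Bit 9: 1 × 2^9 = 512
Bit 10: 1 × 2^10 = 1024
Bit 11: 1 × 2^11 = 2048
Bit 12: 1 × 2^12 = 4096
Bit 14: 1 × 2^14 = 16384
Sum = 4 + 16 + 32 + 128 + 512 + 1024 + 2048 + 4096 + 16384
= 24244


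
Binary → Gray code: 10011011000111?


Binary: 10011011000111
Gray code: G = B XOR (B >> 1)
B >> 1 = 01001101100011
10011011000111 XOR 01001101100011:
  1 XOR 0 = 1
  0 XOR 1 = 1
  0 XOR 0 = 0
  1 XOR 0 = 1
  1 XOR 1 = 0
  0 XOR 1 = 1
  1 XOR 0 = 1
  1 XOR 1 = 0
  0 XOR 1 = 1
  0 XOR 0 = 0
  0 XOR 0 = 0
  1 XOR 0 = 1
  1 XOR 1 = 0
  1 XOR 1 = 0
= 11010110100100


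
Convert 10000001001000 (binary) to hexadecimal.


Group into 4-bit nibbles: 0010000001001000
  0010 = 2
  0000 = 0
  0100 = 4
  1000 = 8
= 0x2048


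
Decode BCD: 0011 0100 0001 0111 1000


Each 4-bit group → digit:
  0011 → 3
  0100 → 4
  0001 → 1
  0111 → 7
  1000 → 8
= 34178


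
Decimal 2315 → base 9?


Divide by 9 repeatedly:
2315 ÷ 9 = 257 remainder 2
257 ÷ 9 = 28 remainder 5
28 ÷ 9 = 3 remainder 1
3 ÷ 9 = 0 remainder 3
Reading remainders bottom-up:
= 3152


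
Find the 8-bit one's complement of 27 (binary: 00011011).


Original: 00011011
Invert all bits:
  bit 0: 0 → 1
  bit 1: 0 → 1
  bit 2: 0 → 1
  bit 3: 1 → 0
  bit 4: 1 → 0
  bit 5: 0 → 1
  bit 6: 1 → 0
  bit 7: 1 → 0
= 11100100


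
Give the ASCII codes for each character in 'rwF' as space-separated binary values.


String: 'rwF'  (3 characters)
Per-character ASCII lookup:
  'r': lowercase starts at 97: 'r' = 97 + 17 = 114 → 1110010
  'w': lowercase starts at 97: 'w' = 97 + 22 = 119 → 1110111
  'F': uppercase starts at 65: 'F' = 65 + 5 = 70 → 1000110
= 1110010 1110111 1000110


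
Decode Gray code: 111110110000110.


Gray code: 111110110000110
MSB stays the same: 1
Each subsequent bit = prev_binary XOR current_gray:
  B[1] = 1 XOR 1 = 0
  B[2] = 0 XOR 1 = 1
  B[3] = 1 XOR 1 = 0
  B[4] = 0 XOR 1 = 1
  B[5] = 1 XOR 0 = 1
  B[6] = 1 XOR 1 = 0
  B[7] = 0 XOR 1 = 1
  B[8] = 1 XOR 0 = 1
  B[9] = 1 XOR 0 = 1
  B[10] = 1 XOR 0 = 1
  B[11] = 1 XOR 0 = 1
  B[12] = 1 XOR 1 = 0
  B[13] = 0 XOR 1 = 1
  B[14] = 1 XOR 0 = 1
= 101011011111011 (22267 decimal)


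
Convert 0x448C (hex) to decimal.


Positional values:
Position 0: C × 16^0 = 12 × 1 = 12
Position 1: 8 × 16^1 = 8 × 16 = 128
Position 2: 4 × 16^2 = 4 × 256 = 1024
Position 3: 4 × 16^3 = 4 × 4096 = 16384
Sum = 12 + 128 + 1024 + 16384
= 17548


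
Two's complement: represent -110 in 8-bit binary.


Original: 01101110
Step 1 - Invert all bits: 10010001
Step 2 - Add 1: 10010001 + 1
= 10010010 (represents -110)


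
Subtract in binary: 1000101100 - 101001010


Align and subtract column by column (LSB to MSB, borrowing when needed):
  1000101100
- 0101001010
  ----------
  col 0: (0 - 0 borrow-in) - 0 → 0 - 0 = 0, borrow out 0
  col 1: (0 - 0 borrow-in) - 1 → borrow from next column: (0+2) - 1 = 1, borrow out 1
  col 2: (1 - 1 borrow-in) - 0 → 0 - 0 = 0, borrow out 0
  col 3: (1 - 0 borrow-in) - 1 → 1 - 1 = 0, borrow out 0
  col 4: (0 - 0 borrow-in) - 0 → 0 - 0 = 0, borrow out 0
  col 5: (1 - 0 borrow-in) - 0 → 1 - 0 = 1, borrow out 0
  col 6: (0 - 0 borrow-in) - 1 → borrow from next column: (0+2) - 1 = 1, borrow out 1
  col 7: (0 - 1 borrow-in) - 0 → borrow from next column: (-1+2) - 0 = 1, borrow out 1
  col 8: (0 - 1 borrow-in) - 1 → borrow from next column: (-1+2) - 1 = 0, borrow out 1
  col 9: (1 - 1 borrow-in) - 0 → 0 - 0 = 0, borrow out 0
Reading bits MSB→LSB: 0011100010
Strip leading zeros: 11100010
= 11100010


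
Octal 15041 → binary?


Each octal digit → 3 binary bits:
  1 = 001
  5 = 101
  0 = 000
  4 = 100
  1 = 001
Concatenate: 001 101 000 100 001
= 001101000100001


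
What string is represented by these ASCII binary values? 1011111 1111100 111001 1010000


Codes (binary): 1011111 1111100 111001 1010000
Per-code ASCII lookup:
  1011111 = 95  (special character) → '_'
  1111100 = 124  (special character) → '|'
  111001 = 57  (range 48-57: digits, 57 - 48 = 9) → '9'
  1010000 = 80  (range 65-90: uppercase, 80 - 65 = 15) → 'P'
= '_|9P'


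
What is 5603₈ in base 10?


Positional values:
Position 0: 3 × 8^0 = 3
Position 1: 0 × 8^1 = 0
Position 2: 6 × 8^2 = 384
Position 3: 5 × 8^3 = 2560
Sum = 3 + 0 + 384 + 2560
= 2947


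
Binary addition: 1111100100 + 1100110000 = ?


Align and add column by column (LSB to MSB, carry propagating):
  01111100100
+ 01100110000
  -----------
  col 0: 0 + 0 + 0 (carry in) = 0 → bit 0, carry out 0
  col 1: 0 + 0 + 0 (carry in) = 0 → bit 0, carry out 0
  col 2: 1 + 0 + 0 (carry in) = 1 → bit 1, carry out 0
  col 3: 0 + 0 + 0 (carry in) = 0 → bit 0, carry out 0
  col 4: 0 + 1 + 0 (carry in) = 1 → bit 1, carry out 0
  col 5: 1 + 1 + 0 (carry in) = 2 → bit 0, carry out 1
  col 6: 1 + 0 + 1 (carry in) = 2 → bit 0, carry out 1
  col 7: 1 + 0 + 1 (carry in) = 2 → bit 0, carry out 1
  col 8: 1 + 1 + 1 (carry in) = 3 → bit 1, carry out 1
  col 9: 1 + 1 + 1 (carry in) = 3 → bit 1, carry out 1
  col 10: 0 + 0 + 1 (carry in) = 1 → bit 1, carry out 0
Reading bits MSB→LSB: 11100010100
Strip leading zeros: 11100010100
= 11100010100


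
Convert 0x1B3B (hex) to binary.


Each hex digit → 4 binary bits:
  1 = 0001
  B = 1011
  3 = 0011
  B = 1011
Concatenate: 0001 1011 0011 1011
= 0001101100111011


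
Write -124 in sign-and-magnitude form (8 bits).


Sign bit: 1 (negative)
Magnitude: 124 = 1111100
= 11111100


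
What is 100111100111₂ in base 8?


Group into 3-bit groups: 100111100111
  100 = 4
  111 = 7
  100 = 4
  111 = 7
= 0o4747


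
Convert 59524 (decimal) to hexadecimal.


Divide by 16 repeatedly:
59524 ÷ 16 = 3720 remainder 4 (4)
3720 ÷ 16 = 232 remainder 8 (8)
232 ÷ 16 = 14 remainder 8 (8)
14 ÷ 16 = 0 remainder 14 (E)
Reading remainders bottom-up:
= 0xE884


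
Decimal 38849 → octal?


Divide by 8 repeatedly:
38849 ÷ 8 = 4856 remainder 1
4856 ÷ 8 = 607 remainder 0
607 ÷ 8 = 75 remainder 7
75 ÷ 8 = 9 remainder 3
9 ÷ 8 = 1 remainder 1
1 ÷ 8 = 0 remainder 1
Reading remainders bottom-up:
= 0o113701


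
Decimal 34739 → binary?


Divide by 2 repeatedly:
34739 ÷ 2 = 17369 remainder 1
17369 ÷ 2 = 8684 remainder 1
8684 ÷ 2 = 4342 remainder 0
4342 ÷ 2 = 2171 remainder 0
2171 ÷ 2 = 1085 remainder 1
1085 ÷ 2 = 542 remainder 1
542 ÷ 2 = 271 remainder 0
271 ÷ 2 = 135 remainder 1
135 ÷ 2 = 67 remainder 1
67 ÷ 2 = 33 remainder 1
33 ÷ 2 = 16 remainder 1
16 ÷ 2 = 8 remainder 0
8 ÷ 2 = 4 remainder 0
4 ÷ 2 = 2 remainder 0
2 ÷ 2 = 1 remainder 0
1 ÷ 2 = 0 remainder 1
Reading remainders bottom-up:
= 1000011110110011


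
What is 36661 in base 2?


Divide by 2 repeatedly:
36661 ÷ 2 = 18330 remainder 1
18330 ÷ 2 = 9165 remainder 0
9165 ÷ 2 = 4582 remainder 1
4582 ÷ 2 = 2291 remainder 0
2291 ÷ 2 = 1145 remainder 1
1145 ÷ 2 = 572 remainder 1
572 ÷ 2 = 286 remainder 0
286 ÷ 2 = 143 remainder 0
143 ÷ 2 = 71 remainder 1
71 ÷ 2 = 35 remainder 1
35 ÷ 2 = 17 remainder 1
17 ÷ 2 = 8 remainder 1
8 ÷ 2 = 4 remainder 0
4 ÷ 2 = 2 remainder 0
2 ÷ 2 = 1 remainder 0
1 ÷ 2 = 0 remainder 1
Reading remainders bottom-up:
= 1000111100110101


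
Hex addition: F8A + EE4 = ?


Align and add column by column (LSB to MSB, each column mod 16 with carry):
  0F8A
+ 0EE4
  ----
  col 0: A(10) + 4(4) + 0 (carry in) = 14 → E(14), carry out 0
  col 1: 8(8) + E(14) + 0 (carry in) = 22 → 6(6), carry out 1
  col 2: F(15) + E(14) + 1 (carry in) = 30 → E(14), carry out 1
  col 3: 0(0) + 0(0) + 1 (carry in) = 1 → 1(1), carry out 0
Reading digits MSB→LSB: 1E6E
Strip leading zeros: 1E6E
= 0x1E6E


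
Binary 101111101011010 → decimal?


Positional values:
Bit 1: 1 × 2^1 = 2
Bit 3: 1 × 2^3 = 8
Bit 4: 1 × 2^4 = 16
Bit 6: 1 × 2^6 = 64
Bit 8: 1 × 2^8 = 256
Bit 9: 1 × 2^9 = 512
Bit 10: 1 × 2^10 = 1024
Bit 11: 1 × 2^11 = 2048
Bit 12: 1 × 2^12 = 4096
Bit 14: 1 × 2^14 = 16384
Sum = 2 + 8 + 16 + 64 + 256 + 512 + 1024 + 2048 + 4096 + 16384
= 24410


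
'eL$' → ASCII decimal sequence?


String: 'eL$'  (3 characters)
Per-character ASCII lookup:
  'e': lowercase starts at 97: 'e' = 97 + 4 = 101
  'L': uppercase starts at 65: 'L' = 65 + 11 = 76
  '$': special character: '$' = 36
= 101 76 36


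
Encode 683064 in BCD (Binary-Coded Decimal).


Each digit → 4-bit binary:
  6 → 0110
  8 → 1000
  3 → 0011
  0 → 0000
  6 → 0110
  4 → 0100
= 0110 1000 0011 0000 0110 0100


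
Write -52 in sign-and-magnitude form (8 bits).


Sign bit: 1 (negative)
Magnitude: 52 = 0110100
= 10110100


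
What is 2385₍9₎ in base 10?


Positional values (base 9):
  5 × 9^0 = 5 × 1 = 5
  8 × 9^1 = 8 × 9 = 72
  3 × 9^2 = 3 × 81 = 243
  2 × 9^3 = 2 × 729 = 1458
Sum = 5 + 72 + 243 + 1458
= 1778


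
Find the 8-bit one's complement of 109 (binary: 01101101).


Original: 01101101
Invert all bits:
  bit 0: 0 → 1
  bit 1: 1 → 0
  bit 2: 1 → 0
  bit 3: 0 → 1
  bit 4: 1 → 0
  bit 5: 1 → 0
  bit 6: 0 → 1
  bit 7: 1 → 0
= 10010010


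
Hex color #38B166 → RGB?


Hex: #38B166
R = 38₁₆ = 56
G = B1₁₆ = 177
B = 66₁₆ = 102
= RGB(56, 177, 102)


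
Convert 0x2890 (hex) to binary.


Each hex digit → 4 binary bits:
  2 = 0010
  8 = 1000
  9 = 1001
  0 = 0000
Concatenate: 0010 1000 1001 0000
= 0010100010010000


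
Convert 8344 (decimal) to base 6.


Divide by 6 repeatedly:
8344 ÷ 6 = 1390 remainder 4
1390 ÷ 6 = 231 remainder 4
231 ÷ 6 = 38 remainder 3
38 ÷ 6 = 6 remainder 2
6 ÷ 6 = 1 remainder 0
1 ÷ 6 = 0 remainder 1
Reading remainders bottom-up:
= 102344


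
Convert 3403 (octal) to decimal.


Positional values:
Position 0: 3 × 8^0 = 3
Position 1: 0 × 8^1 = 0
Position 2: 4 × 8^2 = 256
Position 3: 3 × 8^3 = 1536
Sum = 3 + 0 + 256 + 1536
= 1795


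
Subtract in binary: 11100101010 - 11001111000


Align and subtract column by column (LSB to MSB, borrowing when needed):
  11100101010
- 11001111000
  -----------
  col 0: (0 - 0 borrow-in) - 0 → 0 - 0 = 0, borrow out 0
  col 1: (1 - 0 borrow-in) - 0 → 1 - 0 = 1, borrow out 0
  col 2: (0 - 0 borrow-in) - 0 → 0 - 0 = 0, borrow out 0
  col 3: (1 - 0 borrow-in) - 1 → 1 - 1 = 0, borrow out 0
  col 4: (0 - 0 borrow-in) - 1 → borrow from next column: (0+2) - 1 = 1, borrow out 1
  col 5: (1 - 1 borrow-in) - 1 → borrow from next column: (0+2) - 1 = 1, borrow out 1
  col 6: (0 - 1 borrow-in) - 1 → borrow from next column: (-1+2) - 1 = 0, borrow out 1
  col 7: (0 - 1 borrow-in) - 0 → borrow from next column: (-1+2) - 0 = 1, borrow out 1
  col 8: (1 - 1 borrow-in) - 0 → 0 - 0 = 0, borrow out 0
  col 9: (1 - 0 borrow-in) - 1 → 1 - 1 = 0, borrow out 0
  col 10: (1 - 0 borrow-in) - 1 → 1 - 1 = 0, borrow out 0
Reading bits MSB→LSB: 00010110010
Strip leading zeros: 10110010
= 10110010


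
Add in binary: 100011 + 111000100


Align and add column by column (LSB to MSB, carry propagating):
  0000100011
+ 0111000100
  ----------
  col 0: 1 + 0 + 0 (carry in) = 1 → bit 1, carry out 0
  col 1: 1 + 0 + 0 (carry in) = 1 → bit 1, carry out 0
  col 2: 0 + 1 + 0 (carry in) = 1 → bit 1, carry out 0
  col 3: 0 + 0 + 0 (carry in) = 0 → bit 0, carry out 0
  col 4: 0 + 0 + 0 (carry in) = 0 → bit 0, carry out 0
  col 5: 1 + 0 + 0 (carry in) = 1 → bit 1, carry out 0
  col 6: 0 + 1 + 0 (carry in) = 1 → bit 1, carry out 0
  col 7: 0 + 1 + 0 (carry in) = 1 → bit 1, carry out 0
  col 8: 0 + 1 + 0 (carry in) = 1 → bit 1, carry out 0
  col 9: 0 + 0 + 0 (carry in) = 0 → bit 0, carry out 0
Reading bits MSB→LSB: 0111100111
Strip leading zeros: 111100111
= 111100111


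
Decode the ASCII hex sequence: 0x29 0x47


Codes (hex): 0x29 0x47
Per-code ASCII lookup:
  0x29 = 41  (special character) → ')'
  0x47 = 71  (range 65-90: uppercase, 71 - 65 = 6) → 'G'
= ')G'


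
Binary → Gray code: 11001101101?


Binary: 11001101101
Gray code: G = B XOR (B >> 1)
B >> 1 = 01100110110
11001101101 XOR 01100110110:
  1 XOR 0 = 1
  1 XOR 1 = 0
  0 XOR 1 = 1
  0 XOR 0 = 0
  1 XOR 0 = 1
  1 XOR 1 = 0
  0 XOR 1 = 1
  1 XOR 0 = 1
  1 XOR 1 = 0
  0 XOR 1 = 1
  1 XOR 0 = 1
= 10101011011


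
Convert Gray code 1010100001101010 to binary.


Gray code: 1010100001101010
MSB stays the same: 1
Each subsequent bit = prev_binary XOR current_gray:
  B[1] = 1 XOR 0 = 1
  B[2] = 1 XOR 1 = 0
  B[3] = 0 XOR 0 = 0
  B[4] = 0 XOR 1 = 1
  B[5] = 1 XOR 0 = 1
  B[6] = 1 XOR 0 = 1
  B[7] = 1 XOR 0 = 1
  B[8] = 1 XOR 0 = 1
  B[9] = 1 XOR 1 = 0
  B[10] = 0 XOR 1 = 1
  B[11] = 1 XOR 0 = 1
  B[12] = 1 XOR 1 = 0
  B[13] = 0 XOR 0 = 0
  B[14] = 0 XOR 1 = 1
  B[15] = 1 XOR 0 = 1
= 1100111110110011 (53171 decimal)


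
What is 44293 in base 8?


Divide by 8 repeatedly:
44293 ÷ 8 = 5536 remainder 5
5536 ÷ 8 = 692 remainder 0
692 ÷ 8 = 86 remainder 4
86 ÷ 8 = 10 remainder 6
10 ÷ 8 = 1 remainder 2
1 ÷ 8 = 0 remainder 1
Reading remainders bottom-up:
= 0o126405


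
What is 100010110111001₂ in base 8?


Group into 3-bit groups: 100010110111001
  100 = 4
  010 = 2
  110 = 6
  111 = 7
  001 = 1
= 0o42671


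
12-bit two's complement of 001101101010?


Original: 001101101010
Step 1 - Invert all bits: 110010010101
Step 2 - Add 1: 110010010101 + 1
= 110010010110 (represents -874)


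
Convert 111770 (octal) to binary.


Each octal digit → 3 binary bits:
  1 = 001
  1 = 001
  1 = 001
  7 = 111
  7 = 111
  0 = 000
Concatenate: 001 001 001 111 111 000
= 001001001111111000


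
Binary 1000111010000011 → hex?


Group into 4-bit nibbles: 1000111010000011
  1000 = 8
  1110 = E
  1000 = 8
  0011 = 3
= 0x8E83


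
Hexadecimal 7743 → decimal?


Positional values:
Position 0: 3 × 16^0 = 3 × 1 = 3
Position 1: 4 × 16^1 = 4 × 16 = 64
Position 2: 7 × 16^2 = 7 × 256 = 1792
Position 3: 7 × 16^3 = 7 × 4096 = 28672
Sum = 3 + 64 + 1792 + 28672
= 30531


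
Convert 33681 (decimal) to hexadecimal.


Divide by 16 repeatedly:
33681 ÷ 16 = 2105 remainder 1 (1)
2105 ÷ 16 = 131 remainder 9 (9)
131 ÷ 16 = 8 remainder 3 (3)
8 ÷ 16 = 0 remainder 8 (8)
Reading remainders bottom-up:
= 0x8391


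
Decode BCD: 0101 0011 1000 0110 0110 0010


Each 4-bit group → digit:
  0101 → 5
  0011 → 3
  1000 → 8
  0110 → 6
  0110 → 6
  0010 → 2
= 538662


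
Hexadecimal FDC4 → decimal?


Positional values:
Position 0: 4 × 16^0 = 4 × 1 = 4
Position 1: C × 16^1 = 12 × 16 = 192
Position 2: D × 16^2 = 13 × 256 = 3328
Position 3: F × 16^3 = 15 × 4096 = 61440
Sum = 4 + 192 + 3328 + 61440
= 64964


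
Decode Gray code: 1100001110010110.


Gray code: 1100001110010110
MSB stays the same: 1
Each subsequent bit = prev_binary XOR current_gray:
  B[1] = 1 XOR 1 = 0
  B[2] = 0 XOR 0 = 0
  B[3] = 0 XOR 0 = 0
  B[4] = 0 XOR 0 = 0
  B[5] = 0 XOR 0 = 0
  B[6] = 0 XOR 1 = 1
  B[7] = 1 XOR 1 = 0
  B[8] = 0 XOR 1 = 1
  B[9] = 1 XOR 0 = 1
  B[10] = 1 XOR 0 = 1
  B[11] = 1 XOR 1 = 0
  B[12] = 0 XOR 0 = 0
  B[13] = 0 XOR 1 = 1
  B[14] = 1 XOR 1 = 0
  B[15] = 0 XOR 0 = 0
= 1000001011100100 (33508 decimal)


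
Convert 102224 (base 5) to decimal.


Positional values (base 5):
  4 × 5^0 = 4 × 1 = 4
  2 × 5^1 = 2 × 5 = 10
  2 × 5^2 = 2 × 25 = 50
  2 × 5^3 = 2 × 125 = 250
  0 × 5^4 = 0 × 625 = 0
  1 × 5^5 = 1 × 3125 = 3125
Sum = 4 + 10 + 50 + 250 + 0 + 3125
= 3439


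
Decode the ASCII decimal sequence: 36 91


Codes (decimal): 36 91
Per-code ASCII lookup:
  36  (special character) → '$'
  91  (special character) → '['
= '$['


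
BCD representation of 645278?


Each digit → 4-bit binary:
  6 → 0110
  4 → 0100
  5 → 0101
  2 → 0010
  7 → 0111
  8 → 1000
= 0110 0100 0101 0010 0111 1000


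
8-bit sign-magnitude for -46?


Sign bit: 1 (negative)
Magnitude: 46 = 0101110
= 10101110


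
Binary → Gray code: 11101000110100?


Binary: 11101000110100
Gray code: G = B XOR (B >> 1)
B >> 1 = 01110100011010
11101000110100 XOR 01110100011010:
  1 XOR 0 = 1
  1 XOR 1 = 0
  1 XOR 1 = 0
  0 XOR 1 = 1
  1 XOR 0 = 1
  0 XOR 1 = 1
  0 XOR 0 = 0
  0 XOR 0 = 0
  1 XOR 0 = 1
  1 XOR 1 = 0
  0 XOR 1 = 1
  1 XOR 0 = 1
  0 XOR 1 = 1
  0 XOR 0 = 0
= 10011100101110


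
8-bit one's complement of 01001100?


Original: 01001100
Invert all bits:
  bit 0: 0 → 1
  bit 1: 1 → 0
  bit 2: 0 → 1
  bit 3: 0 → 1
  bit 4: 1 → 0
  bit 5: 1 → 0
  bit 6: 0 → 1
  bit 7: 0 → 1
= 10110011


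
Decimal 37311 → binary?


Divide by 2 repeatedly:
37311 ÷ 2 = 18655 remainder 1
18655 ÷ 2 = 9327 remainder 1
9327 ÷ 2 = 4663 remainder 1
4663 ÷ 2 = 2331 remainder 1
2331 ÷ 2 = 1165 remainder 1
1165 ÷ 2 = 582 remainder 1
582 ÷ 2 = 291 remainder 0
291 ÷ 2 = 145 remainder 1
145 ÷ 2 = 72 remainder 1
72 ÷ 2 = 36 remainder 0
36 ÷ 2 = 18 remainder 0
18 ÷ 2 = 9 remainder 0
9 ÷ 2 = 4 remainder 1
4 ÷ 2 = 2 remainder 0
2 ÷ 2 = 1 remainder 0
1 ÷ 2 = 0 remainder 1
Reading remainders bottom-up:
= 1001000110111111


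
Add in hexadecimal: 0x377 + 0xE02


Align and add column by column (LSB to MSB, each column mod 16 with carry):
  0377
+ 0E02
  ----
  col 0: 7(7) + 2(2) + 0 (carry in) = 9 → 9(9), carry out 0
  col 1: 7(7) + 0(0) + 0 (carry in) = 7 → 7(7), carry out 0
  col 2: 3(3) + E(14) + 0 (carry in) = 17 → 1(1), carry out 1
  col 3: 0(0) + 0(0) + 1 (carry in) = 1 → 1(1), carry out 0
Reading digits MSB→LSB: 1179
Strip leading zeros: 1179
= 0x1179


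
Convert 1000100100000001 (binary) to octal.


Group into 3-bit groups: 001000100100000001
  001 = 1
  000 = 0
  100 = 4
  100 = 4
  000 = 0
  001 = 1
= 0o104401


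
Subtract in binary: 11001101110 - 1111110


Align and subtract column by column (LSB to MSB, borrowing when needed):
  11001101110
- 00001111110
  -----------
  col 0: (0 - 0 borrow-in) - 0 → 0 - 0 = 0, borrow out 0
  col 1: (1 - 0 borrow-in) - 1 → 1 - 1 = 0, borrow out 0
  col 2: (1 - 0 borrow-in) - 1 → 1 - 1 = 0, borrow out 0
  col 3: (1 - 0 borrow-in) - 1 → 1 - 1 = 0, borrow out 0
  col 4: (0 - 0 borrow-in) - 1 → borrow from next column: (0+2) - 1 = 1, borrow out 1
  col 5: (1 - 1 borrow-in) - 1 → borrow from next column: (0+2) - 1 = 1, borrow out 1
  col 6: (1 - 1 borrow-in) - 1 → borrow from next column: (0+2) - 1 = 1, borrow out 1
  col 7: (0 - 1 borrow-in) - 0 → borrow from next column: (-1+2) - 0 = 1, borrow out 1
  col 8: (0 - 1 borrow-in) - 0 → borrow from next column: (-1+2) - 0 = 1, borrow out 1
  col 9: (1 - 1 borrow-in) - 0 → 0 - 0 = 0, borrow out 0
  col 10: (1 - 0 borrow-in) - 0 → 1 - 0 = 1, borrow out 0
Reading bits MSB→LSB: 10111110000
Strip leading zeros: 10111110000
= 10111110000


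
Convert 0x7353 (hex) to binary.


Each hex digit → 4 binary bits:
  7 = 0111
  3 = 0011
  5 = 0101
  3 = 0011
Concatenate: 0111 0011 0101 0011
= 0111001101010011


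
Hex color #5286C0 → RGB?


Hex: #5286C0
R = 52₁₆ = 82
G = 86₁₆ = 134
B = C0₁₆ = 192
= RGB(82, 134, 192)


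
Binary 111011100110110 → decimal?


Positional values:
Bit 1: 1 × 2^1 = 2
Bit 2: 1 × 2^2 = 4
Bit 4: 1 × 2^4 = 16
Bit 5: 1 × 2^5 = 32
Bit 8: 1 × 2^8 = 256
Bit 9: 1 × 2^9 = 512
Bit 10: 1 × 2^10 = 1024
Bit 12: 1 × 2^12 = 4096
Bit 13: 1 × 2^13 = 8192
Bit 14: 1 × 2^14 = 16384
Sum = 2 + 4 + 16 + 32 + 256 + 512 + 1024 + 4096 + 8192 + 16384
= 30518


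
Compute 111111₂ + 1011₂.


Align and add column by column (LSB to MSB, carry propagating):
  0111111
+ 0001011
  -------
  col 0: 1 + 1 + 0 (carry in) = 2 → bit 0, carry out 1
  col 1: 1 + 1 + 1 (carry in) = 3 → bit 1, carry out 1
  col 2: 1 + 0 + 1 (carry in) = 2 → bit 0, carry out 1
  col 3: 1 + 1 + 1 (carry in) = 3 → bit 1, carry out 1
  col 4: 1 + 0 + 1 (carry in) = 2 → bit 0, carry out 1
  col 5: 1 + 0 + 1 (carry in) = 2 → bit 0, carry out 1
  col 6: 0 + 0 + 1 (carry in) = 1 → bit 1, carry out 0
Reading bits MSB→LSB: 1001010
Strip leading zeros: 1001010
= 1001010


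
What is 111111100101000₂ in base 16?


Group into 4-bit nibbles: 0111111100101000
  0111 = 7
  1111 = F
  0010 = 2
  1000 = 8
= 0x7F28


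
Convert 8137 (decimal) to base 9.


Divide by 9 repeatedly:
8137 ÷ 9 = 904 remainder 1
904 ÷ 9 = 100 remainder 4
100 ÷ 9 = 11 remainder 1
11 ÷ 9 = 1 remainder 2
1 ÷ 9 = 0 remainder 1
Reading remainders bottom-up:
= 12141


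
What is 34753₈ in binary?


Each octal digit → 3 binary bits:
  3 = 011
  4 = 100
  7 = 111
  5 = 101
  3 = 011
Concatenate: 011 100 111 101 011
= 011100111101011


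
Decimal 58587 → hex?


Divide by 16 repeatedly:
58587 ÷ 16 = 3661 remainder 11 (B)
3661 ÷ 16 = 228 remainder 13 (D)
228 ÷ 16 = 14 remainder 4 (4)
14 ÷ 16 = 0 remainder 14 (E)
Reading remainders bottom-up:
= 0xE4DB


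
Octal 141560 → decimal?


Positional values:
Position 0: 0 × 8^0 = 0
Position 1: 6 × 8^1 = 48
Position 2: 5 × 8^2 = 320
Position 3: 1 × 8^3 = 512
Position 4: 4 × 8^4 = 16384
Position 5: 1 × 8^5 = 32768
Sum = 0 + 48 + 320 + 512 + 16384 + 32768
= 50032


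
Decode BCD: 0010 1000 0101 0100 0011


Each 4-bit group → digit:
  0010 → 2
  1000 → 8
  0101 → 5
  0100 → 4
  0011 → 3
= 28543


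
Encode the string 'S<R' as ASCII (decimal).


String: 'S<R'  (3 characters)
Per-character ASCII lookup:
  'S': uppercase starts at 65: 'S' = 65 + 18 = 83
  '<': special character: '<' = 60
  'R': uppercase starts at 65: 'R' = 65 + 17 = 82
= 83 60 82


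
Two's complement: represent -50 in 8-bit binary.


Original: 00110010
Step 1 - Invert all bits: 11001101
Step 2 - Add 1: 11001101 + 1
= 11001110 (represents -50)


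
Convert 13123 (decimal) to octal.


Divide by 8 repeatedly:
13123 ÷ 8 = 1640 remainder 3
1640 ÷ 8 = 205 remainder 0
205 ÷ 8 = 25 remainder 5
25 ÷ 8 = 3 remainder 1
3 ÷ 8 = 0 remainder 3
Reading remainders bottom-up:
= 0o31503


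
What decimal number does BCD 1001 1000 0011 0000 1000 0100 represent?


Each 4-bit group → digit:
  1001 → 9
  1000 → 8
  0011 → 3
  0000 → 0
  1000 → 8
  0100 → 4
= 983084


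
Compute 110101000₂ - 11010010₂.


Align and subtract column by column (LSB to MSB, borrowing when needed):
  110101000
- 011010010
  ---------
  col 0: (0 - 0 borrow-in) - 0 → 0 - 0 = 0, borrow out 0
  col 1: (0 - 0 borrow-in) - 1 → borrow from next column: (0+2) - 1 = 1, borrow out 1
  col 2: (0 - 1 borrow-in) - 0 → borrow from next column: (-1+2) - 0 = 1, borrow out 1
  col 3: (1 - 1 borrow-in) - 0 → 0 - 0 = 0, borrow out 0
  col 4: (0 - 0 borrow-in) - 1 → borrow from next column: (0+2) - 1 = 1, borrow out 1
  col 5: (1 - 1 borrow-in) - 0 → 0 - 0 = 0, borrow out 0
  col 6: (0 - 0 borrow-in) - 1 → borrow from next column: (0+2) - 1 = 1, borrow out 1
  col 7: (1 - 1 borrow-in) - 1 → borrow from next column: (0+2) - 1 = 1, borrow out 1
  col 8: (1 - 1 borrow-in) - 0 → 0 - 0 = 0, borrow out 0
Reading bits MSB→LSB: 011010110
Strip leading zeros: 11010110
= 11010110


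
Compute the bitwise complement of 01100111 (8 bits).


Original: 01100111
Invert all bits:
  bit 0: 0 → 1
  bit 1: 1 → 0
  bit 2: 1 → 0
  bit 3: 0 → 1
  bit 4: 0 → 1
  bit 5: 1 → 0
  bit 6: 1 → 0
  bit 7: 1 → 0
= 10011000


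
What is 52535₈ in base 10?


Positional values:
Position 0: 5 × 8^0 = 5
Position 1: 3 × 8^1 = 24
Position 2: 5 × 8^2 = 320
Position 3: 2 × 8^3 = 1024
Position 4: 5 × 8^4 = 20480
Sum = 5 + 24 + 320 + 1024 + 20480
= 21853


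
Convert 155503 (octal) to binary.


Each octal digit → 3 binary bits:
  1 = 001
  5 = 101
  5 = 101
  5 = 101
  0 = 000
  3 = 011
Concatenate: 001 101 101 101 000 011
= 001101101101000011


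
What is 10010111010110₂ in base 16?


Group into 4-bit nibbles: 0010010111010110
  0010 = 2
  0101 = 5
  1101 = D
  0110 = 6
= 0x25D6


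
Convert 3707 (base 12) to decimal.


Positional values (base 12):
  7 × 12^0 = 7 × 1 = 7
  0 × 12^1 = 0 × 12 = 0
  7 × 12^2 = 7 × 144 = 1008
  3 × 12^3 = 3 × 1728 = 5184
Sum = 7 + 0 + 1008 + 5184
= 6199


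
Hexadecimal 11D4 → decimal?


Positional values:
Position 0: 4 × 16^0 = 4 × 1 = 4
Position 1: D × 16^1 = 13 × 16 = 208
Position 2: 1 × 16^2 = 1 × 256 = 256
Position 3: 1 × 16^3 = 1 × 4096 = 4096
Sum = 4 + 208 + 256 + 4096
= 4564


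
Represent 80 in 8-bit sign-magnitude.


Sign bit: 0 (positive)
Magnitude: 80 = 1010000
= 01010000


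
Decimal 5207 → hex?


Divide by 16 repeatedly:
5207 ÷ 16 = 325 remainder 7 (7)
325 ÷ 16 = 20 remainder 5 (5)
20 ÷ 16 = 1 remainder 4 (4)
1 ÷ 16 = 0 remainder 1 (1)
Reading remainders bottom-up:
= 0x1457
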